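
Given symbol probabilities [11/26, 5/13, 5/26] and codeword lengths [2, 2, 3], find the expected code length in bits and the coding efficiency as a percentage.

Average length L = Σ p_i × l_i = 2.1923 bits
Entropy H = 1.5126 bits
Efficiency η = H/L × 100% = 69.00%


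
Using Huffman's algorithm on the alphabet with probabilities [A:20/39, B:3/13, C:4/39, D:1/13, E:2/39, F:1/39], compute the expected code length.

Huffman tree construction:
Combine smallest probabilities repeatedly
Resulting codes:
  A: 1 (length 1)
  B: 00 (length 2)
  C: 010 (length 3)
  D: 0110 (length 4)
  E: 01111 (length 5)
  F: 01110 (length 5)
Average length = Σ p(s) × length(s) = 1.9744 bits


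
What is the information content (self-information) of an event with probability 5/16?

Information content I(x) = -log₂(p(x))
I = -log₂(5/16) = -log₂(0.3125)
I = 1.6781 bits


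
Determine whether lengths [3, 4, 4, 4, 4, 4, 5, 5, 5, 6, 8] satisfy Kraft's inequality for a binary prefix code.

Kraft inequality: Σ 2^(-l_i) ≤ 1 for prefix-free code
Calculating: 2^(-3) + 2^(-4) + 2^(-4) + 2^(-4) + 2^(-4) + 2^(-4) + 2^(-5) + 2^(-5) + 2^(-5) + 2^(-6) + 2^(-8)
= 0.125 + 0.0625 + 0.0625 + 0.0625 + 0.0625 + 0.0625 + 0.03125 + 0.03125 + 0.03125 + 0.015625 + 0.00390625
= 0.5508
Since 0.5508 ≤ 1, prefix-free code exists


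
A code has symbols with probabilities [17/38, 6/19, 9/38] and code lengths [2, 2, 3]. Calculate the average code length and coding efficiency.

Average length L = Σ p_i × l_i = 2.2368 bits
Entropy H = 1.5365 bits
Efficiency η = H/L × 100% = 68.69%


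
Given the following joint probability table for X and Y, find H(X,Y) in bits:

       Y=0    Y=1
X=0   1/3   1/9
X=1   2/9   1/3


H(X,Y) = -Σ p(x,y) log₂ p(x,y)
  p(0,0)=1/3: -0.3333 × log₂(0.3333) = 0.5283
  p(0,1)=1/9: -0.1111 × log₂(0.1111) = 0.3522
  p(1,0)=2/9: -0.2222 × log₂(0.2222) = 0.4822
  p(1,1)=1/3: -0.3333 × log₂(0.3333) = 0.5283
H(X,Y) = 1.8911 bits


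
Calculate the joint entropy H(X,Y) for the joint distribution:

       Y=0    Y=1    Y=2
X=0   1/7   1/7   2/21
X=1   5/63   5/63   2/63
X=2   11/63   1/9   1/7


H(X,Y) = -Σ p(x,y) log₂ p(x,y)
  p(0,0)=1/7: -0.1429 × log₂(0.1429) = 0.4011
  p(0,1)=1/7: -0.1429 × log₂(0.1429) = 0.4011
  p(0,2)=2/21: -0.0952 × log₂(0.0952) = 0.3231
  p(1,0)=5/63: -0.0794 × log₂(0.0794) = 0.2901
  p(1,1)=5/63: -0.0794 × log₂(0.0794) = 0.2901
  p(1,2)=2/63: -0.0317 × log₂(0.0317) = 0.1580
  p(2,0)=11/63: -0.1746 × log₂(0.1746) = 0.4396
  p(2,1)=1/9: -0.1111 × log₂(0.1111) = 0.3522
  p(2,2)=1/7: -0.1429 × log₂(0.1429) = 0.4011
H(X,Y) = 3.0563 bits


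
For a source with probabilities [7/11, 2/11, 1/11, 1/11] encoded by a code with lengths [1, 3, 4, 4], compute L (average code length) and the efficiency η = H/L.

Average length L = Σ p_i × l_i = 1.9091 bits
Entropy H = 1.4911 bits
Efficiency η = H/L × 100% = 78.11%


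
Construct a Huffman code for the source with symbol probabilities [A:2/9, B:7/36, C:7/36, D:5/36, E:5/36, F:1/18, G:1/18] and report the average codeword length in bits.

Huffman tree construction:
Combine smallest probabilities repeatedly
Resulting codes:
  A: 01 (length 2)
  B: 111 (length 3)
  C: 00 (length 2)
  D: 101 (length 3)
  E: 110 (length 3)
  F: 1000 (length 4)
  G: 1001 (length 4)
Average length = Σ p(s) × length(s) = 2.6944 bits


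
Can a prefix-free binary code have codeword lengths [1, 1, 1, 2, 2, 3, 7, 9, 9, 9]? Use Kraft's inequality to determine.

Kraft inequality: Σ 2^(-l_i) ≤ 1 for prefix-free code
Calculating: 2^(-1) + 2^(-1) + 2^(-1) + 2^(-2) + 2^(-2) + 2^(-3) + 2^(-7) + 2^(-9) + 2^(-9) + 2^(-9)
= 0.5 + 0.5 + 0.5 + 0.25 + 0.25 + 0.125 + 0.0078125 + 0.001953125 + 0.001953125 + 0.001953125
= 2.1387
Since 2.1387 > 1, prefix-free code does not exist


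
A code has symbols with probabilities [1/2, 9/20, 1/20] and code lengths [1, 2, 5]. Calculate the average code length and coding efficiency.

Average length L = Σ p_i × l_i = 1.6500 bits
Entropy H = 1.2345 bits
Efficiency η = H/L × 100% = 74.82%


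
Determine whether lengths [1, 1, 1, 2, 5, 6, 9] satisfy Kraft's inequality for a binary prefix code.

Kraft inequality: Σ 2^(-l_i) ≤ 1 for prefix-free code
Calculating: 2^(-1) + 2^(-1) + 2^(-1) + 2^(-2) + 2^(-5) + 2^(-6) + 2^(-9)
= 0.5 + 0.5 + 0.5 + 0.25 + 0.03125 + 0.015625 + 0.001953125
= 1.7988
Since 1.7988 > 1, prefix-free code does not exist


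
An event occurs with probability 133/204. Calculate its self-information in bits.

Information content I(x) = -log₂(p(x))
I = -log₂(133/204) = -log₂(0.6520)
I = 0.6171 bits


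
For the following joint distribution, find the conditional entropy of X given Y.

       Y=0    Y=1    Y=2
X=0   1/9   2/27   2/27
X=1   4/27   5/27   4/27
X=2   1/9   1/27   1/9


H(X|Y) = Σ_y p(y) H(X|Y=y)
  p(Y=0) = 10/27, H(X|Y=0) = 1.5710
  p(Y=1) = 8/27, H(X|Y=1) = 1.2988
  p(Y=2) = 1/3, H(X|Y=2) = 1.5305
H(X|Y) = 0.3704×1.5710 + 0.2963×1.2988 + 0.3333×1.5305 = 1.4768 bits


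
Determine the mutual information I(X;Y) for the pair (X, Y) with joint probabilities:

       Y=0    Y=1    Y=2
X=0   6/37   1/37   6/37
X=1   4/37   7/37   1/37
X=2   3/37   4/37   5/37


H(X) = 1.5839, H(Y) = 1.5839, H(X,Y) = 2.9652
I(X;Y) = H(X) + H(Y) - H(X,Y) = 0.2026 bits


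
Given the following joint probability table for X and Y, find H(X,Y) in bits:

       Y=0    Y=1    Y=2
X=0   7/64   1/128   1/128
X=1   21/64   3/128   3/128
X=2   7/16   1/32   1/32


H(X,Y) = -Σ p(x,y) log₂ p(x,y)
  p(0,0)=7/64: -0.1094 × log₂(0.1094) = 0.3492
  p(0,1)=1/128: -0.0078 × log₂(0.0078) = 0.0547
  p(0,2)=1/128: -0.0078 × log₂(0.0078) = 0.0547
  p(1,0)=21/64: -0.3281 × log₂(0.3281) = 0.5275
  p(1,1)=3/128: -0.0234 × log₂(0.0234) = 0.1269
  p(1,2)=3/128: -0.0234 × log₂(0.0234) = 0.1269
  p(2,0)=7/16: -0.4375 × log₂(0.4375) = 0.5218
  p(2,1)=1/32: -0.0312 × log₂(0.0312) = 0.1562
  p(2,2)=1/32: -0.0312 × log₂(0.0312) = 0.1562
H(X,Y) = 2.0742 bits


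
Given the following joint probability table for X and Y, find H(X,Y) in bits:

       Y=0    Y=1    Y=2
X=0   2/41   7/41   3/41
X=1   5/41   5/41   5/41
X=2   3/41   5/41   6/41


H(X,Y) = -Σ p(x,y) log₂ p(x,y)
  p(0,0)=2/41: -0.0488 × log₂(0.0488) = 0.2126
  p(0,1)=7/41: -0.1707 × log₂(0.1707) = 0.4354
  p(0,2)=3/41: -0.0732 × log₂(0.0732) = 0.2760
  p(1,0)=5/41: -0.1220 × log₂(0.1220) = 0.3702
  p(1,1)=5/41: -0.1220 × log₂(0.1220) = 0.3702
  p(1,2)=5/41: -0.1220 × log₂(0.1220) = 0.3702
  p(2,0)=3/41: -0.0732 × log₂(0.0732) = 0.2760
  p(2,1)=5/41: -0.1220 × log₂(0.1220) = 0.3702
  p(2,2)=6/41: -0.1463 × log₂(0.1463) = 0.4057
H(X,Y) = 3.0866 bits


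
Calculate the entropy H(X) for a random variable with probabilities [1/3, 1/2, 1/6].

H(X) = -Σ p(x) log₂ p(x)
  -1/3 × log₂(1/3) = 0.5283
  -1/2 × log₂(1/2) = 0.5000
  -1/6 × log₂(1/6) = 0.4308
H(X) = 1.4591 bits


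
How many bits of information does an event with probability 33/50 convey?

Information content I(x) = -log₂(p(x))
I = -log₂(33/50) = -log₂(0.6600)
I = 0.5995 bits


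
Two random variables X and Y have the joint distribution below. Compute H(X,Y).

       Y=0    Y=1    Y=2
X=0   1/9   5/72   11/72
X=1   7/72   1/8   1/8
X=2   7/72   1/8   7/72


H(X,Y) = -Σ p(x,y) log₂ p(x,y)
  p(0,0)=1/9: -0.1111 × log₂(0.1111) = 0.3522
  p(0,1)=5/72: -0.0694 × log₂(0.0694) = 0.2672
  p(0,2)=11/72: -0.1528 × log₂(0.1528) = 0.4141
  p(1,0)=7/72: -0.0972 × log₂(0.0972) = 0.3269
  p(1,1)=1/8: -0.1250 × log₂(0.1250) = 0.3750
  p(1,2)=1/8: -0.1250 × log₂(0.1250) = 0.3750
  p(2,0)=7/72: -0.0972 × log₂(0.0972) = 0.3269
  p(2,1)=1/8: -0.1250 × log₂(0.1250) = 0.3750
  p(2,2)=7/72: -0.0972 × log₂(0.0972) = 0.3269
H(X,Y) = 3.1393 bits


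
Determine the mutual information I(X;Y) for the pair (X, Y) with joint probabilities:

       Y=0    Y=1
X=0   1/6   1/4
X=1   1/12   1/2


H(X) = 0.9799, H(Y) = 0.8113, H(X,Y) = 1.7296
I(X;Y) = H(X) + H(Y) - H(X,Y) = 0.0616 bits


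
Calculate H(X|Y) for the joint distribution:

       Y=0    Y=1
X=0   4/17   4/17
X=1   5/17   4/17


H(X|Y) = Σ_y p(y) H(X|Y=y)
  p(Y=0) = 9/17, H(X|Y=0) = 0.9911
  p(Y=1) = 8/17, H(X|Y=1) = 1.0000
H(X|Y) = 0.5294×0.9911 + 0.4706×1.0000 = 0.9953 bits


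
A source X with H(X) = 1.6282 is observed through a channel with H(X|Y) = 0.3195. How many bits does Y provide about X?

I(X;Y) = H(X) - H(X|Y)
I(X;Y) = 1.6282 - 0.3195 = 1.3087 bits


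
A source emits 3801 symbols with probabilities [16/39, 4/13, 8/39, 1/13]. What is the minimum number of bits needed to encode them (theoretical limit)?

Entropy H = 1.8040 bits/symbol
Minimum bits = H × n = 1.8040 × 3801
= 6857.03 bits


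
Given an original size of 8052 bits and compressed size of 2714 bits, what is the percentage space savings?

Space savings = (1 - Compressed/Original) × 100%
= (1 - 2714/8052) × 100%
= 66.29%


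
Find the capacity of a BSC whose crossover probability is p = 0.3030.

For BSC with error probability p:
C = 1 - H(p) where H(p) is binary entropy
H(0.3030) = -0.3030 × log₂(0.3030) - 0.6970 × log₂(0.6970)
H(p) = 0.8849
C = 1 - 0.8849 = 0.1151 bits/use


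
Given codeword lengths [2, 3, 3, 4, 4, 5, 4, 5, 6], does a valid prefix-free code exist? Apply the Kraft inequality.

Kraft inequality: Σ 2^(-l_i) ≤ 1 for prefix-free code
Calculating: 2^(-2) + 2^(-3) + 2^(-3) + 2^(-4) + 2^(-4) + 2^(-5) + 2^(-4) + 2^(-5) + 2^(-6)
= 0.25 + 0.125 + 0.125 + 0.0625 + 0.0625 + 0.03125 + 0.0625 + 0.03125 + 0.015625
= 0.7656
Since 0.7656 ≤ 1, prefix-free code exists


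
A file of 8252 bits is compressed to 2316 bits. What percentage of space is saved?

Space savings = (1 - Compressed/Original) × 100%
= (1 - 2316/8252) × 100%
= 71.93%


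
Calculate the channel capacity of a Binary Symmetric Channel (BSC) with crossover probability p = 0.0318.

For BSC with error probability p:
C = 1 - H(p) where H(p) is binary entropy
H(0.0318) = -0.0318 × log₂(0.0318) - 0.9682 × log₂(0.9682)
H(p) = 0.2033
C = 1 - 0.2033 = 0.7967 bits/use


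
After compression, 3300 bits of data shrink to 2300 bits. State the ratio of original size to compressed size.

Compression ratio = Original / Compressed
= 3300 / 2300 = 1.43:1


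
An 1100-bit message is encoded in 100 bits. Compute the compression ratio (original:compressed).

Compression ratio = Original / Compressed
= 1100 / 100 = 11.00:1


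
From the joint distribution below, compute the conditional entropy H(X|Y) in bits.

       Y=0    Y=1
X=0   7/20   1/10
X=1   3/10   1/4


H(X|Y) = Σ_y p(y) H(X|Y=y)
  p(Y=0) = 13/20, H(X|Y=0) = 0.9957
  p(Y=1) = 7/20, H(X|Y=1) = 0.8631
H(X|Y) = 0.6500×0.9957 + 0.3500×0.8631 = 0.9493 bits


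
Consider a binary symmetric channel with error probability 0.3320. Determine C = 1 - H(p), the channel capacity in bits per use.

For BSC with error probability p:
C = 1 - H(p) where H(p) is binary entropy
H(0.3320) = -0.3320 × log₂(0.3320) - 0.6680 × log₂(0.6680)
H(p) = 0.9170
C = 1 - 0.9170 = 0.0830 bits/use


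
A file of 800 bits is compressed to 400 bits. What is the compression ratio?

Compression ratio = Original / Compressed
= 800 / 400 = 2.00:1


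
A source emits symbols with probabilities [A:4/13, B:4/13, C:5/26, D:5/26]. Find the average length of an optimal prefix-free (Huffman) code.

Huffman tree construction:
Combine smallest probabilities repeatedly
Resulting codes:
  A: 10 (length 2)
  B: 11 (length 2)
  C: 00 (length 2)
  D: 01 (length 2)
Average length = Σ p(s) × length(s) = 2.0000 bits


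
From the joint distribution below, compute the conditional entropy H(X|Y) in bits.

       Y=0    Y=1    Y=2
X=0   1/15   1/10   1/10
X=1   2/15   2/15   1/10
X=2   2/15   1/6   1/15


H(X|Y) = Σ_y p(y) H(X|Y=y)
  p(Y=0) = 1/3, H(X|Y=0) = 1.5219
  p(Y=1) = 2/5, H(X|Y=1) = 1.5546
  p(Y=2) = 4/15, H(X|Y=2) = 1.5613
H(X|Y) = 0.3333×1.5219 + 0.4000×1.5546 + 0.2667×1.5613 = 1.5455 bits


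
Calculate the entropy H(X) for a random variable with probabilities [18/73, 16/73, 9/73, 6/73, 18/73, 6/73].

H(X) = -Σ p(x) log₂ p(x)
  -18/73 × log₂(18/73) = 0.4981
  -16/73 × log₂(16/73) = 0.4800
  -9/73 × log₂(9/73) = 0.3723
  -6/73 × log₂(6/73) = 0.2963
  -18/73 × log₂(18/73) = 0.4981
  -6/73 × log₂(6/73) = 0.2963
H(X) = 2.4410 bits


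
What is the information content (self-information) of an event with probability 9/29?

Information content I(x) = -log₂(p(x))
I = -log₂(9/29) = -log₂(0.3103)
I = 1.6881 bits


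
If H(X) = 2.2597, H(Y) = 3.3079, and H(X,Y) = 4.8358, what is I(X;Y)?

I(X;Y) = H(X) + H(Y) - H(X,Y)
I(X;Y) = 2.2597 + 3.3079 - 4.8358 = 0.7318 bits


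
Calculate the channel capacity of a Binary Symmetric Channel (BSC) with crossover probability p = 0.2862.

For BSC with error probability p:
C = 1 - H(p) where H(p) is binary entropy
H(0.2862) = -0.2862 × log₂(0.2862) - 0.7138 × log₂(0.7138)
H(p) = 0.8638
C = 1 - 0.8638 = 0.1362 bits/use


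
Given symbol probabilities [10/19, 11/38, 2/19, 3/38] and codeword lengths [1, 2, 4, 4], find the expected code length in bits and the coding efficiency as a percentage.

Average length L = Σ p_i × l_i = 1.8421 bits
Entropy H = 1.6362 bits
Efficiency η = H/L × 100% = 88.82%


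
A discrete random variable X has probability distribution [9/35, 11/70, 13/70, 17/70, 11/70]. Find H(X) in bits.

H(X) = -Σ p(x) log₂ p(x)
  -9/35 × log₂(9/35) = 0.5038
  -11/70 × log₂(11/70) = 0.4195
  -13/70 × log₂(13/70) = 0.4511
  -17/70 × log₂(17/70) = 0.4959
  -11/70 × log₂(11/70) = 0.4195
H(X) = 2.2899 bits


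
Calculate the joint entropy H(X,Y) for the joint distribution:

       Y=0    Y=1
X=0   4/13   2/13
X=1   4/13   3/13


H(X,Y) = -Σ p(x,y) log₂ p(x,y)
  p(0,0)=4/13: -0.3077 × log₂(0.3077) = 0.5232
  p(0,1)=2/13: -0.1538 × log₂(0.1538) = 0.4155
  p(1,0)=4/13: -0.3077 × log₂(0.3077) = 0.5232
  p(1,1)=3/13: -0.2308 × log₂(0.2308) = 0.4882
H(X,Y) = 1.9501 bits


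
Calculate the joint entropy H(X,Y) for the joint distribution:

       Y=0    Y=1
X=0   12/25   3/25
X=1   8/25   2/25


H(X,Y) = -Σ p(x,y) log₂ p(x,y)
  p(0,0)=12/25: -0.4800 × log₂(0.4800) = 0.5083
  p(0,1)=3/25: -0.1200 × log₂(0.1200) = 0.3671
  p(1,0)=8/25: -0.3200 × log₂(0.3200) = 0.5260
  p(1,1)=2/25: -0.0800 × log₂(0.0800) = 0.2915
H(X,Y) = 1.6929 bits


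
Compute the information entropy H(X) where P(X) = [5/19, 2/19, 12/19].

H(X) = -Σ p(x) log₂ p(x)
  -5/19 × log₂(5/19) = 0.5068
  -2/19 × log₂(2/19) = 0.3419
  -12/19 × log₂(12/19) = 0.4187
H(X) = 1.2674 bits


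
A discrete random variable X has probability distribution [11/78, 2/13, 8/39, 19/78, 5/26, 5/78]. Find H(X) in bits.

H(X) = -Σ p(x) log₂ p(x)
  -11/78 × log₂(11/78) = 0.3985
  -2/13 × log₂(2/13) = 0.4155
  -8/39 × log₂(8/39) = 0.4688
  -19/78 × log₂(19/78) = 0.4963
  -5/26 × log₂(5/26) = 0.4574
  -5/78 × log₂(5/78) = 0.2541
H(X) = 2.4906 bits


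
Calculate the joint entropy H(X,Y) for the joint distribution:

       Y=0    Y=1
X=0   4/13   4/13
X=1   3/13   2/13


H(X,Y) = -Σ p(x,y) log₂ p(x,y)
  p(0,0)=4/13: -0.3077 × log₂(0.3077) = 0.5232
  p(0,1)=4/13: -0.3077 × log₂(0.3077) = 0.5232
  p(1,0)=3/13: -0.2308 × log₂(0.2308) = 0.4882
  p(1,1)=2/13: -0.1538 × log₂(0.1538) = 0.4155
H(X,Y) = 1.9501 bits


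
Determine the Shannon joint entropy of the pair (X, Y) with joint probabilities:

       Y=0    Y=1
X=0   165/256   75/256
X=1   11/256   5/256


H(X,Y) = -Σ p(x,y) log₂ p(x,y)
  p(0,0)=165/256: -0.6445 × log₂(0.6445) = 0.4084
  p(0,1)=75/256: -0.2930 × log₂(0.2930) = 0.5189
  p(1,0)=11/256: -0.0430 × log₂(0.0430) = 0.1951
  p(1,1)=5/256: -0.0195 × log₂(0.0195) = 0.1109
H(X,Y) = 1.2333 bits


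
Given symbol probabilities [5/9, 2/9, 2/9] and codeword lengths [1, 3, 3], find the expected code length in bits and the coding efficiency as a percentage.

Average length L = Σ p_i × l_i = 1.8889 bits
Entropy H = 1.4355 bits
Efficiency η = H/L × 100% = 76.00%


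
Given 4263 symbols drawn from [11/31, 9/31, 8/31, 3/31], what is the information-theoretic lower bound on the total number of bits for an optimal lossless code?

Entropy H = 1.8788 bits/symbol
Minimum bits = H × n = 1.8788 × 4263
= 8009.23 bits


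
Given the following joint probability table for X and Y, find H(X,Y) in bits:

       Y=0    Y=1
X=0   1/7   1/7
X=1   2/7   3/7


H(X,Y) = -Σ p(x,y) log₂ p(x,y)
  p(0,0)=1/7: -0.1429 × log₂(0.1429) = 0.4011
  p(0,1)=1/7: -0.1429 × log₂(0.1429) = 0.4011
  p(1,0)=2/7: -0.2857 × log₂(0.2857) = 0.5164
  p(1,1)=3/7: -0.4286 × log₂(0.4286) = 0.5239
H(X,Y) = 1.8424 bits


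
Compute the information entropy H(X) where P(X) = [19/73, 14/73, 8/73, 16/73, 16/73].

H(X) = -Σ p(x) log₂ p(x)
  -19/73 × log₂(19/73) = 0.5054
  -14/73 × log₂(14/73) = 0.4569
  -8/73 × log₂(8/73) = 0.3496
  -16/73 × log₂(16/73) = 0.4800
  -16/73 × log₂(16/73) = 0.4800
H(X) = 2.2718 bits


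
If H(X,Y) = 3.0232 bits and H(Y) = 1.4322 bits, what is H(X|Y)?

Chain rule: H(X,Y) = H(X|Y) + H(Y)
H(X|Y) = H(X,Y) - H(Y) = 3.0232 - 1.4322 = 1.591 bits


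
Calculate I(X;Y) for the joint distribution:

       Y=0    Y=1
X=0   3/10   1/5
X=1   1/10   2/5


H(X) = 1.0000, H(Y) = 0.9710, H(X,Y) = 1.8464
I(X;Y) = H(X) + H(Y) - H(X,Y) = 0.1245 bits


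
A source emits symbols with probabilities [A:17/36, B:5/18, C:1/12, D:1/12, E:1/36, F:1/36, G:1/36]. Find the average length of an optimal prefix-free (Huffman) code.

Huffman tree construction:
Combine smallest probabilities repeatedly
Resulting codes:
  A: 0 (length 1)
  B: 11 (length 2)
  C: 1010 (length 4)
  D: 1011 (length 4)
  E: 10010 (length 5)
  F: 10011 (length 5)
  G: 1000 (length 4)
Average length = Σ p(s) × length(s) = 2.0833 bits


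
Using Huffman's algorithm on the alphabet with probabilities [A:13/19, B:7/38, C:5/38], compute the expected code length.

Huffman tree construction:
Combine smallest probabilities repeatedly
Resulting codes:
  A: 1 (length 1)
  B: 01 (length 2)
  C: 00 (length 2)
Average length = Σ p(s) × length(s) = 1.3158 bits


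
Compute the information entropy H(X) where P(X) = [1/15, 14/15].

H(X) = -Σ p(x) log₂ p(x)
  -1/15 × log₂(1/15) = 0.2605
  -14/15 × log₂(14/15) = 0.0929
H(X) = 0.3534 bits


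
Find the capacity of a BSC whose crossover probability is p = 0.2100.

For BSC with error probability p:
C = 1 - H(p) where H(p) is binary entropy
H(0.2100) = -0.2100 × log₂(0.2100) - 0.7900 × log₂(0.7900)
H(p) = 0.7415
C = 1 - 0.7415 = 0.2585 bits/use


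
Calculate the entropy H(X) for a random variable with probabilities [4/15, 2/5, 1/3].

H(X) = -Σ p(x) log₂ p(x)
  -4/15 × log₂(4/15) = 0.5085
  -2/5 × log₂(2/5) = 0.5288
  -1/3 × log₂(1/3) = 0.5283
H(X) = 1.5656 bits


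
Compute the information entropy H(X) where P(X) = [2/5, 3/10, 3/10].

H(X) = -Σ p(x) log₂ p(x)
  -2/5 × log₂(2/5) = 0.5288
  -3/10 × log₂(3/10) = 0.5211
  -3/10 × log₂(3/10) = 0.5211
H(X) = 1.5710 bits


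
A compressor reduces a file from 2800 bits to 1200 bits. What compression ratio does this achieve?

Compression ratio = Original / Compressed
= 2800 / 1200 = 2.33:1


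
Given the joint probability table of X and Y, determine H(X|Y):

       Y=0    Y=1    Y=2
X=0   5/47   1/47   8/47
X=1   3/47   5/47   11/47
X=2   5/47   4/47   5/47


H(X|Y) = Σ_y p(y) H(X|Y=y)
  p(Y=0) = 13/47, H(X|Y=0) = 1.5486
  p(Y=1) = 10/47, H(X|Y=1) = 1.3610
  p(Y=2) = 24/47, H(X|Y=2) = 1.5157
H(X|Y) = 0.2766×1.5486 + 0.2128×1.3610 + 0.5106×1.5157 = 1.4918 bits


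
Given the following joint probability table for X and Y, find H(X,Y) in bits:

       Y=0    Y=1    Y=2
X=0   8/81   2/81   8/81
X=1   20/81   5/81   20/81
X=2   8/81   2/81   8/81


H(X,Y) = -Σ p(x,y) log₂ p(x,y)
  p(0,0)=8/81: -0.0988 × log₂(0.0988) = 0.3299
  p(0,1)=2/81: -0.0247 × log₂(0.0247) = 0.1318
  p(0,2)=8/81: -0.0988 × log₂(0.0988) = 0.3299
  p(1,0)=20/81: -0.2469 × log₂(0.2469) = 0.4983
  p(1,1)=5/81: -0.0617 × log₂(0.0617) = 0.2480
  p(1,2)=20/81: -0.2469 × log₂(0.2469) = 0.4983
  p(2,0)=8/81: -0.0988 × log₂(0.0988) = 0.3299
  p(2,1)=2/81: -0.0247 × log₂(0.0247) = 0.1318
  p(2,2)=8/81: -0.0988 × log₂(0.0988) = 0.3299
H(X,Y) = 2.8277 bits


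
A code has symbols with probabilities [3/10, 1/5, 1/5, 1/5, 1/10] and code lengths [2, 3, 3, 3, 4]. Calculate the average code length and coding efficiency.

Average length L = Σ p_i × l_i = 2.8000 bits
Entropy H = 2.2464 bits
Efficiency η = H/L × 100% = 80.23%


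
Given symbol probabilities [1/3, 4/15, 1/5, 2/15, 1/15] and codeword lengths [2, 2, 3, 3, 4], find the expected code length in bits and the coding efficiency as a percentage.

Average length L = Σ p_i × l_i = 2.4667 bits
Entropy H = 2.1493 bits
Efficiency η = H/L × 100% = 87.13%


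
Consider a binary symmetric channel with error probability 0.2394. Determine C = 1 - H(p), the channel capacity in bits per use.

For BSC with error probability p:
C = 1 - H(p) where H(p) is binary entropy
H(0.2394) = -0.2394 × log₂(0.2394) - 0.7606 × log₂(0.7606)
H(p) = 0.7940
C = 1 - 0.7940 = 0.2060 bits/use


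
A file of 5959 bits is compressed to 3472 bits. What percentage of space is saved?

Space savings = (1 - Compressed/Original) × 100%
= (1 - 3472/5959) × 100%
= 41.74%


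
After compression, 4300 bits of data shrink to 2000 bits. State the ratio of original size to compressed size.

Compression ratio = Original / Compressed
= 4300 / 2000 = 2.15:1


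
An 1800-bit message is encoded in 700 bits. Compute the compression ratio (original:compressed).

Compression ratio = Original / Compressed
= 1800 / 700 = 2.57:1


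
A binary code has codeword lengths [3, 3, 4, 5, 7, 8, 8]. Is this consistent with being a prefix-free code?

Kraft inequality: Σ 2^(-l_i) ≤ 1 for prefix-free code
Calculating: 2^(-3) + 2^(-3) + 2^(-4) + 2^(-5) + 2^(-7) + 2^(-8) + 2^(-8)
= 0.125 + 0.125 + 0.0625 + 0.03125 + 0.0078125 + 0.00390625 + 0.00390625
= 0.3594
Since 0.3594 ≤ 1, prefix-free code exists


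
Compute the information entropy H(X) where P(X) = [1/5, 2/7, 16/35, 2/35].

H(X) = -Σ p(x) log₂ p(x)
  -1/5 × log₂(1/5) = 0.4644
  -2/7 × log₂(2/7) = 0.5164
  -16/35 × log₂(16/35) = 0.5162
  -2/35 × log₂(2/35) = 0.2360
H(X) = 1.7330 bits


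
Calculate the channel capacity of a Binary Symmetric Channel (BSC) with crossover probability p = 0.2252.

For BSC with error probability p:
C = 1 - H(p) where H(p) is binary entropy
H(0.2252) = -0.2252 × log₂(0.2252) - 0.7748 × log₂(0.7748)
H(p) = 0.7695
C = 1 - 0.7695 = 0.2305 bits/use


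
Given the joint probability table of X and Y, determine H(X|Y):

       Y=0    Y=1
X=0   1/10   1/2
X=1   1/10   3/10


H(X|Y) = Σ_y p(y) H(X|Y=y)
  p(Y=0) = 1/5, H(X|Y=0) = 1.0000
  p(Y=1) = 4/5, H(X|Y=1) = 0.9544
H(X|Y) = 0.2000×1.0000 + 0.8000×0.9544 = 0.9635 bits


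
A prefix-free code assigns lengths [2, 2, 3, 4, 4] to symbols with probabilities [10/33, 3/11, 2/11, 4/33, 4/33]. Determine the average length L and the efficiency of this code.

Average length L = Σ p_i × l_i = 2.6667 bits
Entropy H = 2.2184 bits
Efficiency η = H/L × 100% = 83.19%


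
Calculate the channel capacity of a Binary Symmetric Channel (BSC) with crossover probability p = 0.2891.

For BSC with error probability p:
C = 1 - H(p) where H(p) is binary entropy
H(0.2891) = -0.2891 × log₂(0.2891) - 0.7109 × log₂(0.7109)
H(p) = 0.8676
C = 1 - 0.8676 = 0.1324 bits/use


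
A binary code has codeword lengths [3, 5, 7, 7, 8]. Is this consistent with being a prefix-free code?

Kraft inequality: Σ 2^(-l_i) ≤ 1 for prefix-free code
Calculating: 2^(-3) + 2^(-5) + 2^(-7) + 2^(-7) + 2^(-8)
= 0.125 + 0.03125 + 0.0078125 + 0.0078125 + 0.00390625
= 0.1758
Since 0.1758 ≤ 1, prefix-free code exists


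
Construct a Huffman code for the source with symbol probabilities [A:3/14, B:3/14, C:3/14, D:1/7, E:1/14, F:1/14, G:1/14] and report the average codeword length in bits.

Huffman tree construction:
Combine smallest probabilities repeatedly
Resulting codes:
  A: 111 (length 3)
  B: 00 (length 2)
  C: 01 (length 2)
  D: 101 (length 3)
  E: 1100 (length 4)
  F: 1101 (length 4)
  G: 100 (length 3)
Average length = Σ p(s) × length(s) = 2.7143 bits


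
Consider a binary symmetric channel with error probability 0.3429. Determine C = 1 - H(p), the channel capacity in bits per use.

For BSC with error probability p:
C = 1 - H(p) where H(p) is binary entropy
H(0.3429) = -0.3429 × log₂(0.3429) - 0.6571 × log₂(0.6571)
H(p) = 0.9276
C = 1 - 0.9276 = 0.0724 bits/use


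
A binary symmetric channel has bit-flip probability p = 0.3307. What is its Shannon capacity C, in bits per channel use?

For BSC with error probability p:
C = 1 - H(p) where H(p) is binary entropy
H(0.3307) = -0.3307 × log₂(0.3307) - 0.6693 × log₂(0.6693)
H(p) = 0.9156
C = 1 - 0.9156 = 0.0844 bits/use


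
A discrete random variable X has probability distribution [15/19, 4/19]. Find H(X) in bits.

H(X) = -Σ p(x) log₂ p(x)
  -15/19 × log₂(15/19) = 0.2692
  -4/19 × log₂(4/19) = 0.4732
H(X) = 0.7425 bits


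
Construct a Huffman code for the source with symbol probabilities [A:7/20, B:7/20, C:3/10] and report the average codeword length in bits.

Huffman tree construction:
Combine smallest probabilities repeatedly
Resulting codes:
  A: 11 (length 2)
  B: 0 (length 1)
  C: 10 (length 2)
Average length = Σ p(s) × length(s) = 1.6500 bits


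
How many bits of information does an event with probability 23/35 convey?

Information content I(x) = -log₂(p(x))
I = -log₂(23/35) = -log₂(0.6571)
I = 0.6057 bits


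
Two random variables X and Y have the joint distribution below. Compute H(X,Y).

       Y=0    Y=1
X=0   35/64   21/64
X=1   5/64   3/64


H(X,Y) = -Σ p(x,y) log₂ p(x,y)
  p(0,0)=35/64: -0.5469 × log₂(0.5469) = 0.4762
  p(0,1)=21/64: -0.3281 × log₂(0.3281) = 0.5275
  p(1,0)=5/64: -0.0781 × log₂(0.0781) = 0.2873
  p(1,1)=3/64: -0.0469 × log₂(0.0469) = 0.2070
H(X,Y) = 1.4980 bits


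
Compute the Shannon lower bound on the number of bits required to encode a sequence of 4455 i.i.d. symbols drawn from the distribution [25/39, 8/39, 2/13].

Entropy H = 1.2955 bits/symbol
Minimum bits = H × n = 1.2955 × 4455
= 5771.45 bits


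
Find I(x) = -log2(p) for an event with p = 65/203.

Information content I(x) = -log₂(p(x))
I = -log₂(65/203) = -log₂(0.3202)
I = 1.6430 bits


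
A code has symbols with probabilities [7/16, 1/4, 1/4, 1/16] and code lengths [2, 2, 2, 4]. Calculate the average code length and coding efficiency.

Average length L = Σ p_i × l_i = 2.1250 bits
Entropy H = 1.7718 bits
Efficiency η = H/L × 100% = 83.38%


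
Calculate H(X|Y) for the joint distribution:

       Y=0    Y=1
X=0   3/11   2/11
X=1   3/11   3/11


H(X|Y) = Σ_y p(y) H(X|Y=y)
  p(Y=0) = 6/11, H(X|Y=0) = 1.0000
  p(Y=1) = 5/11, H(X|Y=1) = 0.9710
H(X|Y) = 0.5455×1.0000 + 0.4545×0.9710 = 0.9868 bits


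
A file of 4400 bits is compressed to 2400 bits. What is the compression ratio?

Compression ratio = Original / Compressed
= 4400 / 2400 = 1.83:1


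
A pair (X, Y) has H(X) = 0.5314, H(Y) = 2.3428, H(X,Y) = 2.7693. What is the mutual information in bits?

I(X;Y) = H(X) + H(Y) - H(X,Y)
I(X;Y) = 0.5314 + 2.3428 - 2.7693 = 0.1049 bits


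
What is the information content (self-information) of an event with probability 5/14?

Information content I(x) = -log₂(p(x))
I = -log₂(5/14) = -log₂(0.3571)
I = 1.4854 bits


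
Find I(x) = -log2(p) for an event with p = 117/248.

Information content I(x) = -log₂(p(x))
I = -log₂(117/248) = -log₂(0.4718)
I = 1.0838 bits


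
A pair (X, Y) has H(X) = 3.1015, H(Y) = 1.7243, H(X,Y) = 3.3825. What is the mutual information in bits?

I(X;Y) = H(X) + H(Y) - H(X,Y)
I(X;Y) = 3.1015 + 1.7243 - 3.3825 = 1.4433 bits


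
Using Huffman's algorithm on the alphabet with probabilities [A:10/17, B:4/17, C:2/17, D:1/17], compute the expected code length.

Huffman tree construction:
Combine smallest probabilities repeatedly
Resulting codes:
  A: 1 (length 1)
  B: 01 (length 2)
  C: 001 (length 3)
  D: 000 (length 3)
Average length = Σ p(s) × length(s) = 1.5882 bits


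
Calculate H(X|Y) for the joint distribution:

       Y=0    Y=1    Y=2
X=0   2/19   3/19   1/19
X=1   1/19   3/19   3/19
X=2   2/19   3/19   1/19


H(X|Y) = Σ_y p(y) H(X|Y=y)
  p(Y=0) = 5/19, H(X|Y=0) = 1.5219
  p(Y=1) = 9/19, H(X|Y=1) = 1.5850
  p(Y=2) = 5/19, H(X|Y=2) = 1.3710
H(X|Y) = 0.2632×1.5219 + 0.4737×1.5850 + 0.2632×1.3710 = 1.5121 bits


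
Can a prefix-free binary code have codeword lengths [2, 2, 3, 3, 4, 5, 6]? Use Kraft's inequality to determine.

Kraft inequality: Σ 2^(-l_i) ≤ 1 for prefix-free code
Calculating: 2^(-2) + 2^(-2) + 2^(-3) + 2^(-3) + 2^(-4) + 2^(-5) + 2^(-6)
= 0.25 + 0.25 + 0.125 + 0.125 + 0.0625 + 0.03125 + 0.015625
= 0.8594
Since 0.8594 ≤ 1, prefix-free code exists


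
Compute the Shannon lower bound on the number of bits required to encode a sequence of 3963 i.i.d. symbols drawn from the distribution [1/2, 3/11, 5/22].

Entropy H = 1.4970 bits/symbol
Minimum bits = H × n = 1.4970 × 3963
= 5932.67 bits


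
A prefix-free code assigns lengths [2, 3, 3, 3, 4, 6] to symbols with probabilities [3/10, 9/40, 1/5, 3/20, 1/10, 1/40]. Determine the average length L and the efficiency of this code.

Average length L = Σ p_i × l_i = 2.8750 bits
Entropy H = 2.3455 bits
Efficiency η = H/L × 100% = 81.58%


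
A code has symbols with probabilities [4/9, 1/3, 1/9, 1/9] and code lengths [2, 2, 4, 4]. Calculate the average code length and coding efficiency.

Average length L = Σ p_i × l_i = 2.4444 bits
Entropy H = 1.7527 bits
Efficiency η = H/L × 100% = 71.70%


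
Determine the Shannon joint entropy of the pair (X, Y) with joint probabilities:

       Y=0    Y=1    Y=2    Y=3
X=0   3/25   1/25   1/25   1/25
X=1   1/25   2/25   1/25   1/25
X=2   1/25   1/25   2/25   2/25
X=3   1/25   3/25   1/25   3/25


H(X,Y) = -Σ p(x,y) log₂ p(x,y)
  p(0,0)=3/25: -0.1200 × log₂(0.1200) = 0.3671
  p(0,1)=1/25: -0.0400 × log₂(0.0400) = 0.1858
  p(0,2)=1/25: -0.0400 × log₂(0.0400) = 0.1858
  p(0,3)=1/25: -0.0400 × log₂(0.0400) = 0.1858
  p(1,0)=1/25: -0.0400 × log₂(0.0400) = 0.1858
  p(1,1)=2/25: -0.0800 × log₂(0.0800) = 0.2915
  p(1,2)=1/25: -0.0400 × log₂(0.0400) = 0.1858
  p(1,3)=1/25: -0.0400 × log₂(0.0400) = 0.1858
  p(2,0)=1/25: -0.0400 × log₂(0.0400) = 0.1858
  p(2,1)=1/25: -0.0400 × log₂(0.0400) = 0.1858
  p(2,2)=2/25: -0.0800 × log₂(0.0800) = 0.2915
  p(2,3)=2/25: -0.0800 × log₂(0.0800) = 0.2915
  p(3,0)=1/25: -0.0400 × log₂(0.0400) = 0.1858
  p(3,1)=3/25: -0.1200 × log₂(0.1200) = 0.3671
  p(3,2)=1/25: -0.0400 × log₂(0.0400) = 0.1858
  p(3,3)=3/25: -0.1200 × log₂(0.1200) = 0.3671
H(X,Y) = 3.8333 bits


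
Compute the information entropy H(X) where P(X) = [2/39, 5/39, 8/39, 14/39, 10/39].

H(X) = -Σ p(x) log₂ p(x)
  -2/39 × log₂(2/39) = 0.2198
  -5/39 × log₂(5/39) = 0.3799
  -8/39 × log₂(8/39) = 0.4688
  -14/39 × log₂(14/39) = 0.5306
  -10/39 × log₂(10/39) = 0.5035
H(X) = 2.1025 bits


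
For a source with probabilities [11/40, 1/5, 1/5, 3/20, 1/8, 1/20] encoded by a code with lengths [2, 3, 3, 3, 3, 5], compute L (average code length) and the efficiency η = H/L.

Average length L = Σ p_i × l_i = 2.8250 bits
Entropy H = 2.4426 bits
Efficiency η = H/L × 100% = 86.46%


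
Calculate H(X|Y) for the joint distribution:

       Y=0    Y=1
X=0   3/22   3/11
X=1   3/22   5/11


H(X|Y) = Σ_y p(y) H(X|Y=y)
  p(Y=0) = 3/11, H(X|Y=0) = 1.0000
  p(Y=1) = 8/11, H(X|Y=1) = 0.9544
H(X|Y) = 0.2727×1.0000 + 0.7273×0.9544 = 0.9669 bits


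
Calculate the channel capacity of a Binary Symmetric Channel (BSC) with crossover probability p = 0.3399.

For BSC with error probability p:
C = 1 - H(p) where H(p) is binary entropy
H(0.3399) = -0.3399 × log₂(0.3399) - 0.6601 × log₂(0.6601)
H(p) = 0.9247
C = 1 - 0.9247 = 0.0753 bits/use


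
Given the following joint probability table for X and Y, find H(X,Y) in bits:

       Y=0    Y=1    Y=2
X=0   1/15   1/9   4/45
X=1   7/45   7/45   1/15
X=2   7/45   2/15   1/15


H(X,Y) = -Σ p(x,y) log₂ p(x,y)
  p(0,0)=1/15: -0.0667 × log₂(0.0667) = 0.2605
  p(0,1)=1/9: -0.1111 × log₂(0.1111) = 0.3522
  p(0,2)=4/45: -0.0889 × log₂(0.0889) = 0.3104
  p(1,0)=7/45: -0.1556 × log₂(0.1556) = 0.4176
  p(1,1)=7/45: -0.1556 × log₂(0.1556) = 0.4176
  p(1,2)=1/15: -0.0667 × log₂(0.0667) = 0.2605
  p(2,0)=7/45: -0.1556 × log₂(0.1556) = 0.4176
  p(2,1)=2/15: -0.1333 × log₂(0.1333) = 0.3876
  p(2,2)=1/15: -0.0667 × log₂(0.0667) = 0.2605
H(X,Y) = 3.0843 bits


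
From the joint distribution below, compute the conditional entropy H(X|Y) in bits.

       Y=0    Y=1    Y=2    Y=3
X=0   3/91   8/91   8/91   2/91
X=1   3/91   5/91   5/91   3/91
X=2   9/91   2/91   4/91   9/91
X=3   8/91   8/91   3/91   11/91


H(X|Y) = Σ_y p(y) H(X|Y=y)
  p(Y=0) = 23/91, H(X|Y=0) = 1.8262
  p(Y=1) = 23/91, H(X|Y=1) = 1.8449
  p(Y=2) = 20/91, H(X|Y=2) = 1.9037
  p(Y=3) = 25/91, H(X|Y=3) = 1.7103
H(X|Y) = 0.2527×1.8262 + 0.2527×1.8449 + 0.2198×1.9037 + 0.2747×1.7103 = 1.8161 bits


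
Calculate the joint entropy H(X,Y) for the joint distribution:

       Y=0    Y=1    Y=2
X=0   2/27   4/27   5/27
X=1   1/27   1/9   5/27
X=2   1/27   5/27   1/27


H(X,Y) = -Σ p(x,y) log₂ p(x,y)
  p(0,0)=2/27: -0.0741 × log₂(0.0741) = 0.2781
  p(0,1)=4/27: -0.1481 × log₂(0.1481) = 0.4081
  p(0,2)=5/27: -0.1852 × log₂(0.1852) = 0.4505
  p(1,0)=1/27: -0.0370 × log₂(0.0370) = 0.1761
  p(1,1)=1/9: -0.1111 × log₂(0.1111) = 0.3522
  p(1,2)=5/27: -0.1852 × log₂(0.1852) = 0.4505
  p(2,0)=1/27: -0.0370 × log₂(0.0370) = 0.1761
  p(2,1)=5/27: -0.1852 × log₂(0.1852) = 0.4505
  p(2,2)=1/27: -0.0370 × log₂(0.0370) = 0.1761
H(X,Y) = 2.9185 bits


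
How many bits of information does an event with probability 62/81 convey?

Information content I(x) = -log₂(p(x))
I = -log₂(62/81) = -log₂(0.7654)
I = 0.3857 bits


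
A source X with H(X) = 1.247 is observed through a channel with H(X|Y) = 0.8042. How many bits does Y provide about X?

I(X;Y) = H(X) - H(X|Y)
I(X;Y) = 1.247 - 0.8042 = 0.4428 bits


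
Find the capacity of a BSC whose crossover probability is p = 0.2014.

For BSC with error probability p:
C = 1 - H(p) where H(p) is binary entropy
H(0.2014) = -0.2014 × log₂(0.2014) - 0.7986 × log₂(0.7986)
H(p) = 0.7247
C = 1 - 0.7247 = 0.2753 bits/use


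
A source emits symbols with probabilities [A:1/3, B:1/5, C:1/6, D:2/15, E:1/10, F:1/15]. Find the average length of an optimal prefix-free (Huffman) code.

Huffman tree construction:
Combine smallest probabilities repeatedly
Resulting codes:
  A: 11 (length 2)
  B: 01 (length 2)
  C: 101 (length 3)
  D: 100 (length 3)
  E: 001 (length 3)
  F: 000 (length 3)
Average length = Σ p(s) × length(s) = 2.4667 bits


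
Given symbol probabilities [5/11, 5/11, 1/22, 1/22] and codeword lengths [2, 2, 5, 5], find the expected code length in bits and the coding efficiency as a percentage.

Average length L = Σ p_i × l_i = 2.2727 bits
Entropy H = 1.4395 bits
Efficiency η = H/L × 100% = 63.34%


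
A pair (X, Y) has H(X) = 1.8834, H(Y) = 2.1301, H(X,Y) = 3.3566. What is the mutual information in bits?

I(X;Y) = H(X) + H(Y) - H(X,Y)
I(X;Y) = 1.8834 + 2.1301 - 3.3566 = 0.6569 bits


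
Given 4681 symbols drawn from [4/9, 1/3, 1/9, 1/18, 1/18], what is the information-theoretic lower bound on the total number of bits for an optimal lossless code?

Entropy H = 1.8638 bits/symbol
Minimum bits = H × n = 1.8638 × 4681
= 8724.57 bits


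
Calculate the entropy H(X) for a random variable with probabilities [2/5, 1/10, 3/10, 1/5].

H(X) = -Σ p(x) log₂ p(x)
  -2/5 × log₂(2/5) = 0.5288
  -1/10 × log₂(1/10) = 0.3322
  -3/10 × log₂(3/10) = 0.5211
  -1/5 × log₂(1/5) = 0.4644
H(X) = 1.8464 bits


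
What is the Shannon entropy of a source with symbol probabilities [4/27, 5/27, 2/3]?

H(X) = -Σ p(x) log₂ p(x)
  -4/27 × log₂(4/27) = 0.4081
  -5/27 × log₂(5/27) = 0.4505
  -2/3 × log₂(2/3) = 0.3900
H(X) = 1.2487 bits


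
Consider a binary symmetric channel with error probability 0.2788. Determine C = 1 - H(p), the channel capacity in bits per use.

For BSC with error probability p:
C = 1 - H(p) where H(p) is binary entropy
H(0.2788) = -0.2788 × log₂(0.2788) - 0.7212 × log₂(0.7212)
H(p) = 0.8538
C = 1 - 0.8538 = 0.1462 bits/use


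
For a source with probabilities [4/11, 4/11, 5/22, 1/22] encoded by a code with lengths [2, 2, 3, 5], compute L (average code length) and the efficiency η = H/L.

Average length L = Σ p_i × l_i = 2.3636 bits
Entropy H = 1.7499 bits
Efficiency η = H/L × 100% = 74.03%


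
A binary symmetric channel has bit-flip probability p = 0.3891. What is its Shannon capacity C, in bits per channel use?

For BSC with error probability p:
C = 1 - H(p) where H(p) is binary entropy
H(0.3891) = -0.3891 × log₂(0.3891) - 0.6109 × log₂(0.6109)
H(p) = 0.9642
C = 1 - 0.9642 = 0.0358 bits/use


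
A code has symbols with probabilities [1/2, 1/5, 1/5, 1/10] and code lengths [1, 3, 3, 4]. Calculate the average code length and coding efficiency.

Average length L = Σ p_i × l_i = 2.1000 bits
Entropy H = 1.7610 bits
Efficiency η = H/L × 100% = 83.86%


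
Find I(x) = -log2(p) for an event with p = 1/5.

Information content I(x) = -log₂(p(x))
I = -log₂(1/5) = -log₂(0.2000)
I = 2.3219 bits


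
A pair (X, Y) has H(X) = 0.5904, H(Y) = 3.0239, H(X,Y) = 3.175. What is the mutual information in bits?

I(X;Y) = H(X) + H(Y) - H(X,Y)
I(X;Y) = 0.5904 + 3.0239 - 3.175 = 0.4393 bits


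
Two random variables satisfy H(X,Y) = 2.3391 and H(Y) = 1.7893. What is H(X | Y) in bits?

Chain rule: H(X,Y) = H(X|Y) + H(Y)
H(X|Y) = H(X,Y) - H(Y) = 2.3391 - 1.7893 = 0.5498 bits


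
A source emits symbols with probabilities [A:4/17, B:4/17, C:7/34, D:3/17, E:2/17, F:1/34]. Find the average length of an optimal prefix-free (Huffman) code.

Huffman tree construction:
Combine smallest probabilities repeatedly
Resulting codes:
  A: 01 (length 2)
  B: 10 (length 2)
  C: 00 (length 2)
  D: 111 (length 3)
  E: 1101 (length 4)
  F: 1100 (length 4)
Average length = Σ p(s) × length(s) = 2.4706 bits


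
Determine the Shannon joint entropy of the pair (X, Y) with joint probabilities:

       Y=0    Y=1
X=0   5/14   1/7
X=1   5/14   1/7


H(X,Y) = -Σ p(x,y) log₂ p(x,y)
  p(0,0)=5/14: -0.3571 × log₂(0.3571) = 0.5305
  p(0,1)=1/7: -0.1429 × log₂(0.1429) = 0.4011
  p(1,0)=5/14: -0.3571 × log₂(0.3571) = 0.5305
  p(1,1)=1/7: -0.1429 × log₂(0.1429) = 0.4011
H(X,Y) = 1.8631 bits


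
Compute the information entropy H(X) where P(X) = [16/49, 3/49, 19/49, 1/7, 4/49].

H(X) = -Σ p(x) log₂ p(x)
  -16/49 × log₂(16/49) = 0.5273
  -3/49 × log₂(3/49) = 0.2467
  -19/49 × log₂(19/49) = 0.5300
  -1/7 × log₂(1/7) = 0.4011
  -4/49 × log₂(4/49) = 0.2951
H(X) = 2.0001 bits


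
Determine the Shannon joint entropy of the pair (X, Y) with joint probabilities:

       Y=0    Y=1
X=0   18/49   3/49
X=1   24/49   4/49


H(X,Y) = -Σ p(x,y) log₂ p(x,y)
  p(0,0)=18/49: -0.3673 × log₂(0.3673) = 0.5307
  p(0,1)=3/49: -0.0612 × log₂(0.0612) = 0.2467
  p(1,0)=24/49: -0.4898 × log₂(0.4898) = 0.5044
  p(1,1)=4/49: -0.0816 × log₂(0.0816) = 0.2951
H(X,Y) = 1.5769 bits


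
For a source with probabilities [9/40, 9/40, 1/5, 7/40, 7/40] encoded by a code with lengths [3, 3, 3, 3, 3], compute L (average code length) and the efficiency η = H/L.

Average length L = Σ p_i × l_i = 3.0000 bits
Entropy H = 2.3129 bits
Efficiency η = H/L × 100% = 77.10%
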